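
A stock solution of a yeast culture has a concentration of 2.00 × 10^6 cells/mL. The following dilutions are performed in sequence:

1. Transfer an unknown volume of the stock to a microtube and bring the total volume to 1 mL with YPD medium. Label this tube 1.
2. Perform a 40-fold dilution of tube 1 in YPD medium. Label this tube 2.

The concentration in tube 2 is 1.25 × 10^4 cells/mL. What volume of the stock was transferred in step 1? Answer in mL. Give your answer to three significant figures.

Step 1: v brought to 1 mL → factor = 1 mL/v
Step 2: 40-fold → factor 40
Product of known-step factors = 40
Overall factor = 2.00 × 10^6 cells/mL / (1.25 × 10^4 cells/mL) = 160
Step-1 factor = 160 / 40 = 4
v = 1 mL / 4 = 0.250 mL

0.250 mL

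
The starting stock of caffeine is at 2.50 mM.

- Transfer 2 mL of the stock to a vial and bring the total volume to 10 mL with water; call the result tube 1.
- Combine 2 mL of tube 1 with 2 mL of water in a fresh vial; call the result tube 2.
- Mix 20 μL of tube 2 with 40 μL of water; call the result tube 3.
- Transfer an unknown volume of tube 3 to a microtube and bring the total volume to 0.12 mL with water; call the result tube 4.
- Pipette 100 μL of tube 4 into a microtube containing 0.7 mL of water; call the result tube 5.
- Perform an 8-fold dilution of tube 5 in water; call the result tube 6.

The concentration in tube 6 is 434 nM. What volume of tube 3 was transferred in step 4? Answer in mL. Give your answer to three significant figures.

Step 1: 2 mL brought to 10 mL → factor 10/2 = 5
Step 2: 2 mL + 2 mL = 4 mL total → factor 4/2 = 2
Step 3: 20 μL + 40 μL = 60 μL total → factor 60/20 = 3
Step 4: v brought to 0.12 mL → factor = 0.12 mL/v
Step 5: 100 μL + 0.7 mL = 800 μL total → factor 800/100 = 8
Step 6: 8-fold → factor 8
Product of known-step factors = 1920
Overall factor = 2.50 mM / (434 nM) = 5760.4
Step-4 factor = 5760.4 / 1920 = 3.0002
v = 0.12 mL / 3.0002 = 0.0400 mL

0.0400 mL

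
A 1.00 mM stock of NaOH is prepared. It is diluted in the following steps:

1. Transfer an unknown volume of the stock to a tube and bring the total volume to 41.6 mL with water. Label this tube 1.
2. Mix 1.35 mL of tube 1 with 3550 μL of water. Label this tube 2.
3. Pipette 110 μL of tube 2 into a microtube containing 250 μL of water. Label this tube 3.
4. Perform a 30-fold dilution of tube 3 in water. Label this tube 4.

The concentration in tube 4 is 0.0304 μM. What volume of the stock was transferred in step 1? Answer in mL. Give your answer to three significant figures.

0.451 mL

Step 1: v brought to 41.6 mL → factor = 41.6 mL/v
Step 2: 1.35 mL + 3550 μL = 4.9 mL total → factor 4.9/1.35 = 3.6296
Step 3: 110 μL + 250 μL = 360 μL total → factor 360/110 = 3.2727
Step 4: 30-fold → factor 30
Product of known-step factors = 356.36
Overall factor = 1.00 mM / (0.0304 μM) = 32895
Step-1 factor = 32895 / 356.36 = 92.307
v = 41.6 mL / 92.307 = 0.451 mL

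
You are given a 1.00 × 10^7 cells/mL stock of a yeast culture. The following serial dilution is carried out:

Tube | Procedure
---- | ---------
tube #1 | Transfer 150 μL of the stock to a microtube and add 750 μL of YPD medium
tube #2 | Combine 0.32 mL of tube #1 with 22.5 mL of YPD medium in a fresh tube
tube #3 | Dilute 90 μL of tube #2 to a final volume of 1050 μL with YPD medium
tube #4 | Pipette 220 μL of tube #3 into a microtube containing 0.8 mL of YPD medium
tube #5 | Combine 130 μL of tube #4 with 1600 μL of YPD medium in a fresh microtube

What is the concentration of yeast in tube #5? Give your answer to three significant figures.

32.5 cells/mL

Step 1: 150 μL + 750 μL = 900 μL total → factor 900/150 = 6
Step 2: 0.32 mL + 22.5 mL = 22.82 mL total → factor 22.82/0.32 = 71.312
Step 3: 90 μL brought to 1050 μL → factor 1050/90 = 11.667
Step 4: 220 μL + 0.8 mL = 1020 μL total → factor 1020/220 = 4.6364
Step 5: 130 μL + 1600 μL = 1730 μL total → factor 1730/130 = 13.308
Overall dilution factor = 6 × 71.312 × 11.667 × 4.6364 × 13.308 = 3.08 × 10^5
Final = 1.00 × 10^7 cells/mL / 3.08 × 10^5 = 32.5 cells/mL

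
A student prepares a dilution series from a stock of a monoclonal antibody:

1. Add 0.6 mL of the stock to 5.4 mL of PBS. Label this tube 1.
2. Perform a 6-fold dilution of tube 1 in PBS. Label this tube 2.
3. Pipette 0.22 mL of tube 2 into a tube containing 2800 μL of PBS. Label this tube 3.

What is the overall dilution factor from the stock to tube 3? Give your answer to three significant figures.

Step 1: 0.6 mL + 5.4 mL = 6 mL total → factor 6/0.6 = 10
Step 2: 6-fold → factor 6
Step 3: 0.22 mL + 2800 μL = 3.02 mL total → factor 3.02/0.22 = 13.727
Overall dilution factor = 10 × 6 × 13.727 = 823.64

824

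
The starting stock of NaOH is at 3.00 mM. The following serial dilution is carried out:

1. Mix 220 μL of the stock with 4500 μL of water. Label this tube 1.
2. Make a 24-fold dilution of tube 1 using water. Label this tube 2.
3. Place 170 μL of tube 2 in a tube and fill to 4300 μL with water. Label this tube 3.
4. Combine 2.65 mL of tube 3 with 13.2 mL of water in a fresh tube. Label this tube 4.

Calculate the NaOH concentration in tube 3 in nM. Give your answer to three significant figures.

Step 1: 220 μL + 4500 μL = 4720 μL total → factor 4720/220 = 21.455
Step 2: 24-fold → factor 24
Step 3: 170 μL brought to 4300 μL → factor 4300/170 = 25.294
Dilution factor through tube 3 = 21.455 × 24 × 25.294 = 13024
[tube 3] = 3.00 mM / 13024 = 0.0002303 mM = 230 nM

230 nM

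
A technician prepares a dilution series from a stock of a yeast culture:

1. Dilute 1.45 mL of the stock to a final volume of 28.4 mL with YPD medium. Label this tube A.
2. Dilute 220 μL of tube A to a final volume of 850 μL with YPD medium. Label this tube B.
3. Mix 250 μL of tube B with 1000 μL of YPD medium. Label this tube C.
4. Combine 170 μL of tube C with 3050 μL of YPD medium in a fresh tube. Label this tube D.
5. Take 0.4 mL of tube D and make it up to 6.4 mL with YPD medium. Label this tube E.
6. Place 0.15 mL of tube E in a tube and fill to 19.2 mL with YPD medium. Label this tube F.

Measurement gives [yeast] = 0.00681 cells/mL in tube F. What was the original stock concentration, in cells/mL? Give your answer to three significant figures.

Step 1: 1.45 mL brought to 28.4 mL → factor 28.4/1.45 = 19.586
Step 2: 220 μL brought to 850 μL → factor 850/220 = 3.8636
Step 3: 250 μL + 1000 μL = 1250 μL total → factor 1250/250 = 5
Step 4: 170 μL + 3050 μL = 3220 μL total → factor 3220/170 = 18.941
Step 5: 0.4 mL brought to 6.4 mL → factor 6.4/0.4 = 16
Step 6: 0.15 mL brought to 19.2 mL → factor 19.2/0.15 = 128
Overall dilution factor = 19.586 × 3.8636 × 5 × 18.941 × 16 × 128 = 1.4678 × 10^7
Stock = 0.00681 cells/mL × 1.4678 × 10^7 = 1.00 × 10^5 cells/mL

1.00 × 10^5 cells/mL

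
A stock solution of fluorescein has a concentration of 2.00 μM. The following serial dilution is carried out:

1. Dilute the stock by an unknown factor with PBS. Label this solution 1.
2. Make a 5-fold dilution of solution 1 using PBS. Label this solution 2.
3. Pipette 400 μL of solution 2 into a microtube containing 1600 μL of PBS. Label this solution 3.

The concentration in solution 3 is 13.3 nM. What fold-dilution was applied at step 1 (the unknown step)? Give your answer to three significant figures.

6.02-fold

Step 1: unknown factor x
Step 2: 5-fold → factor 5
Step 3: 400 μL + 1600 μL = 2000 μL total → factor 2000/400 = 5
Product of known-step factors = 25
Overall factor = 2.00 μM / (13.3 nM) = 150.38
x = 150.38 / 25 = 6.02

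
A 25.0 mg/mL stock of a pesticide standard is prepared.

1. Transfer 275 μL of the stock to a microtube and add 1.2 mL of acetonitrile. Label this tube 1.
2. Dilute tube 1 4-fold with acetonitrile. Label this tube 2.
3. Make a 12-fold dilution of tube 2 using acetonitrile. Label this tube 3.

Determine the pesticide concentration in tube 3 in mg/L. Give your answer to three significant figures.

97.1 mg/L

Step 1: 275 μL + 1.2 mL = 1475 μL total → factor 1475/275 = 5.3636
Step 2: 4-fold → factor 4
Step 3: 12-fold → factor 12
Overall dilution factor = 5.3636 × 4 × 12 = 257.45
Final = 25.0 mg/mL / 257.45 = 0.09710 mg/mL = 97.1 mg/L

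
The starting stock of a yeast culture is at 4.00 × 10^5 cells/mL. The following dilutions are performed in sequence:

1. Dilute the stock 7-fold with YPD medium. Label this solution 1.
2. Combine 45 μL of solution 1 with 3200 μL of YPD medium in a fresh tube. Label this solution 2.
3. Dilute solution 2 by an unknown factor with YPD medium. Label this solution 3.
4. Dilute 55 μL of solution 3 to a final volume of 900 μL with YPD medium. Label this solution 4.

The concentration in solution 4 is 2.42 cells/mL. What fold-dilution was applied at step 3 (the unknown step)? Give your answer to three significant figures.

Step 1: 7-fold → factor 7
Step 2: 45 μL + 3200 μL = 3245 μL total → factor 3245/45 = 72.111
Step 3: unknown factor x
Step 4: 55 μL brought to 900 μL → factor 900/55 = 16.364
Product of known-step factors = 8260
Overall factor = 4.00 × 10^5 cells/mL / (2.42 cells/mL) = 1.6529 × 10^5
x = 1.6529 × 10^5 / 8260 = 20.0

20.0-fold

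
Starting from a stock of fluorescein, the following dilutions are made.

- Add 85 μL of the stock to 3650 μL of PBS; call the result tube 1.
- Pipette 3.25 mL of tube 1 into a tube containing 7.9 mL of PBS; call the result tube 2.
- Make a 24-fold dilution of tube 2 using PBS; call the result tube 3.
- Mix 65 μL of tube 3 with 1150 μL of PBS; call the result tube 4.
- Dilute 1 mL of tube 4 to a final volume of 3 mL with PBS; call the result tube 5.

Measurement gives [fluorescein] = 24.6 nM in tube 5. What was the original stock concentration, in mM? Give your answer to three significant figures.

Step 1: 85 μL + 3650 μL = 3735 μL total → factor 3735/85 = 43.941
Step 2: 3.25 mL + 7.9 mL = 11.15 mL total → factor 11.15/3.25 = 3.4308
Step 3: 24-fold → factor 24
Step 4: 65 μL + 1150 μL = 1215 μL total → factor 1215/65 = 18.692
Step 5: 1 mL brought to 3 mL → factor 3/1 = 3
Overall dilution factor = 43.941 × 3.4308 × 24 × 18.692 × 3 = 2.0289 × 10^5
Stock = 24.6 nM × 2.0289 × 10^5 = 4.991 × 10^6 nM = 4.99 mM

4.99 mM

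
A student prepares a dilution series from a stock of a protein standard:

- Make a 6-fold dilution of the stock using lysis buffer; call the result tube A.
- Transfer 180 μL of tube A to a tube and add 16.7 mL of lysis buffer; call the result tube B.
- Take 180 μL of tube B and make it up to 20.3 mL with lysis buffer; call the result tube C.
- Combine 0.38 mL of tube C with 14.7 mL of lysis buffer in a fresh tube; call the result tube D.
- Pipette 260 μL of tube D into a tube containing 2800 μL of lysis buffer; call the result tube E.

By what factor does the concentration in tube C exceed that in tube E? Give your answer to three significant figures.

Step 1: 6-fold → factor 6
Step 2: 180 μL + 16.7 mL = 16880 μL total → factor 16880/180 = 93.778
Step 3: 180 μL brought to 20.3 mL → factor 20300/180 = 112.78
Step 4: 0.38 mL + 14.7 mL = 15.08 mL total → factor 15.08/0.38 = 39.684
Step 5: 260 μL + 2800 μL = 3060 μL total → factor 3060/260 = 11.769
Dilution factor to tube C = 63456; to tube E = 2.9637 × 10^7
[tube C]/[tube E] = (factor to tube E)/(factor to tube C) = 2.9637 × 10^7/63456 = 467

467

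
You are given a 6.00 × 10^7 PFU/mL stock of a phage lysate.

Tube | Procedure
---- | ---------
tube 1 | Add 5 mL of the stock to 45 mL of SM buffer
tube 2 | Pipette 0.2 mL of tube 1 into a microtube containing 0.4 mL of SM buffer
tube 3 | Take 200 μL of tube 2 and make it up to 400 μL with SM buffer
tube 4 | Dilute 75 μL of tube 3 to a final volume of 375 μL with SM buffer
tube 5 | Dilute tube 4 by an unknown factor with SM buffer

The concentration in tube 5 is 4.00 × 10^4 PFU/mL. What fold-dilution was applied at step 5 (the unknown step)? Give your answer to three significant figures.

Step 1: 5 mL + 45 mL = 50 mL total → factor 50/5 = 10
Step 2: 0.2 mL + 0.4 mL = 0.6 mL total → factor 0.6/0.2 = 3
Step 3: 200 μL brought to 400 μL → factor 400/200 = 2
Step 4: 75 μL brought to 375 μL → factor 375/75 = 5
Step 5: unknown factor x
Product of known-step factors = 300
Overall factor = 6.00 × 10^7 PFU/mL / (4.00 × 10^4 PFU/mL) = 1500
x = 1500 / 300 = 5.00

5.00-fold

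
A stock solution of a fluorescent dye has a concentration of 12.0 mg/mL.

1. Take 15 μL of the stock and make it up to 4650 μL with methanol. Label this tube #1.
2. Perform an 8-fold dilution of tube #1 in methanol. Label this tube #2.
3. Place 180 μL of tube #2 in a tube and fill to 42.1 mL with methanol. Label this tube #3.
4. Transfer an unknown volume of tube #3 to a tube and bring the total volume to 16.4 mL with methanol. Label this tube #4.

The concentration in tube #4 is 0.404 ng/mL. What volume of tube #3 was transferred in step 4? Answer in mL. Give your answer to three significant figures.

0.320 mL

Step 1: 15 μL brought to 4650 μL → factor 4650/15 = 310
Step 2: 8-fold → factor 8
Step 3: 180 μL brought to 42.1 mL → factor 42100/180 = 233.89
Step 4: v brought to 16.4 mL → factor = 16.4 mL/v
Product of known-step factors = 5.8004 × 10^5
Overall factor = 12.0 mg/mL / (0.404 ng/mL) = 2.9703 × 10^7
Step-4 factor = 2.9703 × 10^7 / 5.8004 × 10^5 = 51.208
v = 16.4 mL / 51.208 = 0.320 mL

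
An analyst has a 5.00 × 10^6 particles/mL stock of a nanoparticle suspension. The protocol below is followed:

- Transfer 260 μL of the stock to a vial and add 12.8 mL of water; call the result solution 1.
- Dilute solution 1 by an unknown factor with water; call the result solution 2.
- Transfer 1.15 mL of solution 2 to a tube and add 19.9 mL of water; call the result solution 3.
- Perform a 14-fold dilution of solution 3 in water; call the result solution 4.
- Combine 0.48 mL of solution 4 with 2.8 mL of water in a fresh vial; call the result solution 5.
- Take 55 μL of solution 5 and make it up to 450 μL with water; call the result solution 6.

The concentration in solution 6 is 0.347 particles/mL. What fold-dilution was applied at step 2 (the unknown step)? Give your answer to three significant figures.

20.0-fold

Step 1: 260 μL + 12.8 mL = 13060 μL total → factor 13060/260 = 50.231
Step 2: unknown factor x
Step 3: 1.15 mL + 19.9 mL = 21.05 mL total → factor 21.05/1.15 = 18.304
Step 4: 14-fold → factor 14
Step 5: 0.48 mL + 2.8 mL = 3.28 mL total → factor 3.28/0.48 = 6.8333
Step 6: 55 μL brought to 450 μL → factor 450/55 = 8.1818
Product of known-step factors = 7.1967 × 10^5
Overall factor = 5.00 × 10^6 particles/mL / (0.347 particles/mL) = 1.4409 × 10^7
x = 1.4409 × 10^7 / 7.1967 × 10^5 = 20.0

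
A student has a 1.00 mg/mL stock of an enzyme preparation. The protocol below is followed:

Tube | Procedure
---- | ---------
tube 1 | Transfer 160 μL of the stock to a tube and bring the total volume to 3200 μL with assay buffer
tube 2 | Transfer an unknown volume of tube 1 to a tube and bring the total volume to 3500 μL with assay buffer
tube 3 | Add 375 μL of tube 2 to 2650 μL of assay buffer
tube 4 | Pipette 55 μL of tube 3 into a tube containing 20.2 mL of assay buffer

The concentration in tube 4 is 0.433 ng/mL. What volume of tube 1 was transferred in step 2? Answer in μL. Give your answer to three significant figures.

Step 1: 160 μL brought to 3200 μL → factor 3200/160 = 20
Step 2: v brought to 3500 μL → factor = 3500 μL/v
Step 3: 375 μL + 2650 μL = 3025 μL total → factor 3025/375 = 8.0667
Step 4: 55 μL + 20.2 mL = 20255 μL total → factor 20255/55 = 368.27
Product of known-step factors = 59415
Overall factor = 1.00 mg/mL / (0.433 ng/mL) = 2.3095 × 10^6
Step-2 factor = 2.3095 × 10^6 / 59415 = 38.87
v = 3500 μL / 38.87 = 90.0 μL

90.0 μL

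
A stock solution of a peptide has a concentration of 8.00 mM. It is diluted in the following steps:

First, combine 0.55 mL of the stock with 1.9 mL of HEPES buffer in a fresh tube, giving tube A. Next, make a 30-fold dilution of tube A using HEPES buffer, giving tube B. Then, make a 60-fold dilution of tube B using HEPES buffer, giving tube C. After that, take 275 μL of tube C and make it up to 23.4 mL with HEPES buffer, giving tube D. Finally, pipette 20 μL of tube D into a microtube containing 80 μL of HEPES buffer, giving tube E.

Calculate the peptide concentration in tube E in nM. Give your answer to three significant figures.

2.35 nM

Step 1: 0.55 mL + 1.9 mL = 2.45 mL total → factor 2.45/0.55 = 4.4545
Step 2: 30-fold → factor 30
Step 3: 60-fold → factor 60
Step 4: 275 μL brought to 23.4 mL → factor 23400/275 = 85.091
Step 5: 20 μL + 80 μL = 100 μL total → factor 100/20 = 5
Dilution factor through tube E = 4.4545 × 30 × 60 × 85.091 × 5 = 3.4114 × 10^6
[tube E] = 8.00 mM / 3.4114 × 10^6 = 2.345 × 10^-6 mM = 2.35 nM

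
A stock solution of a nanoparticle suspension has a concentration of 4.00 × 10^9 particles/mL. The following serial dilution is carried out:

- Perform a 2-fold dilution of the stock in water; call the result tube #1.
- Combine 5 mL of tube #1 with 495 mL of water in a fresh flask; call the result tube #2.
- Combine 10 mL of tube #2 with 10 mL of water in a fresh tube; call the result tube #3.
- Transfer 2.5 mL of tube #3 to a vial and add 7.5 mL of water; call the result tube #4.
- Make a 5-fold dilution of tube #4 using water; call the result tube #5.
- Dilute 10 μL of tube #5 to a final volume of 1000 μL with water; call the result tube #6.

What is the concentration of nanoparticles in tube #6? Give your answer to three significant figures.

5.00 × 10^3 particles/mL

Step 1: 2-fold → factor 2
Step 2: 5 mL + 495 mL = 500 mL total → factor 500/5 = 100
Step 3: 10 mL + 10 mL = 20 mL total → factor 20/10 = 2
Step 4: 2.5 mL + 7.5 mL = 10 mL total → factor 10/2.5 = 4
Step 5: 5-fold → factor 5
Step 6: 10 μL brought to 1000 μL → factor 1000/10 = 100
Overall dilution factor = 2 × 100 × 2 × 4 × 5 × 100 = 8 × 10^5
Final = 4.00 × 10^9 particles/mL / 8 × 10^5 = 5.00 × 10^3 particles/mL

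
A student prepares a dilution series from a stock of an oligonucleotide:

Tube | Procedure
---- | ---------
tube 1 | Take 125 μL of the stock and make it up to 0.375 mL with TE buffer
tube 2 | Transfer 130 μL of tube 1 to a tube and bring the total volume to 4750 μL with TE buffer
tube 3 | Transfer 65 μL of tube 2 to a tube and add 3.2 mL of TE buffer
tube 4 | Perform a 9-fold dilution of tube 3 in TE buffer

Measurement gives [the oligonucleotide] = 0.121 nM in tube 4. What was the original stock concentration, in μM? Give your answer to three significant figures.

6.00 μM

Step 1: 125 μL brought to 0.375 mL → factor 375/125 = 3
Step 2: 130 μL brought to 4750 μL → factor 4750/130 = 36.538
Step 3: 65 μL + 3.2 mL = 3265 μL total → factor 3265/65 = 50.231
Step 4: 9-fold → factor 9
Overall dilution factor = 3 × 36.538 × 50.231 × 9 = 49555
Stock = 0.121 nM × 49555 = 5996 nM = 6.00 μM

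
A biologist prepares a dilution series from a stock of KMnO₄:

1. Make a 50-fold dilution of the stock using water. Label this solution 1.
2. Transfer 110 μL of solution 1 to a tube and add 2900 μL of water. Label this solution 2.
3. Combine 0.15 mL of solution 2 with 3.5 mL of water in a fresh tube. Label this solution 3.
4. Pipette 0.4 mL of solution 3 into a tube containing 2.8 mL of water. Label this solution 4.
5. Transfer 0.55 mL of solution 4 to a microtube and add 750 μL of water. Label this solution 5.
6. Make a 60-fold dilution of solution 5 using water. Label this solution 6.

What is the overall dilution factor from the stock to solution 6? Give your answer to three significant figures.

3.78 × 10^7

Step 1: 50-fold → factor 50
Step 2: 110 μL + 2900 μL = 3010 μL total → factor 3010/110 = 27.364
Step 3: 0.15 mL + 3.5 mL = 3.65 mL total → factor 3.65/0.15 = 24.333
Step 4: 0.4 mL + 2.8 mL = 3.2 mL total → factor 3.2/0.4 = 8
Step 5: 0.55 mL + 750 μL = 1.3 mL total → factor 1.3/0.55 = 2.3636
Step 6: 60-fold → factor 60
Overall dilution factor = 50 × 27.364 × 24.333 × 8 × 2.3636 × 60 = 3.7772 × 10^7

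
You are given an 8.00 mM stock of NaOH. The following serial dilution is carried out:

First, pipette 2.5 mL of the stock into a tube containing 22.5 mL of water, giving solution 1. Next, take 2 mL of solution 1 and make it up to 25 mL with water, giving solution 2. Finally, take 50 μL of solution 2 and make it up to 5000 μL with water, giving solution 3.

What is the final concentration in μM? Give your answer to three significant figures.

Step 1: 2.5 mL + 22.5 mL = 25 mL total → factor 25/2.5 = 10
Step 2: 2 mL brought to 25 mL → factor 25/2 = 12.5
Step 3: 50 μL brought to 5000 μL → factor 5000/50 = 100
Overall dilution factor = 10 × 12.5 × 100 = 12500
Final = 8.00 mM / 12500 = 0.0006400 mM = 0.640 μM

0.640 μM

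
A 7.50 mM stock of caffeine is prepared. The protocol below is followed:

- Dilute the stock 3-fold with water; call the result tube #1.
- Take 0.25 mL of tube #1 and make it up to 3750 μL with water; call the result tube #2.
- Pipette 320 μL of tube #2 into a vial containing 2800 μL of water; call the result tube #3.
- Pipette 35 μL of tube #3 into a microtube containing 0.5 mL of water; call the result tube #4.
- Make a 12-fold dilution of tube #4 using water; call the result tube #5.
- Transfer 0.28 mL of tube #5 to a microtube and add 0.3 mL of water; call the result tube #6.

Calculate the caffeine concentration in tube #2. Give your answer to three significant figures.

Step 1: 3-fold → factor 3
Step 2: 0.25 mL brought to 3750 μL → factor 3.75/0.25 = 15
Dilution factor through tube #2 = 3 × 15 = 45
[tube #2] = 7.50 mM / 45 = 0.167 mM

0.167 mM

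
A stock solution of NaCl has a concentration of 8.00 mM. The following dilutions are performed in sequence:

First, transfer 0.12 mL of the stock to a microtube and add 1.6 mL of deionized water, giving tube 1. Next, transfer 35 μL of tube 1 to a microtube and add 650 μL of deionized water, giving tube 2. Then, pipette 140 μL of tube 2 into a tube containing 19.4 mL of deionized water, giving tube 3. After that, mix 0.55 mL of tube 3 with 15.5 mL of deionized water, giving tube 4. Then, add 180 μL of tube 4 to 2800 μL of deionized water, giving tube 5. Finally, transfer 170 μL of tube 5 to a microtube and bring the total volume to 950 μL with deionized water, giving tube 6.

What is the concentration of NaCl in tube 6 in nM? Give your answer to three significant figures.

0.0757 nM

Step 1: 0.12 mL + 1.6 mL = 1.72 mL total → factor 1.72/0.12 = 14.333
Step 2: 35 μL + 650 μL = 685 μL total → factor 685/35 = 19.571
Step 3: 140 μL + 19.4 mL = 19540 μL total → factor 19540/140 = 139.57
Step 4: 0.55 mL + 15.5 mL = 16.05 mL total → factor 16.05/0.55 = 29.182
Step 5: 180 μL + 2800 μL = 2980 μL total → factor 2980/180 = 16.556
Step 6: 170 μL brought to 950 μL → factor 950/170 = 5.5882
Overall dilution factor = 14.333 × 19.571 × 139.57 × 29.182 × 16.556 × 5.5882 = 1.0571 × 10^8
Final = 8.00 mM / 1.0571 × 10^8 = 7.568 × 10^-8 mM = 0.0757 nM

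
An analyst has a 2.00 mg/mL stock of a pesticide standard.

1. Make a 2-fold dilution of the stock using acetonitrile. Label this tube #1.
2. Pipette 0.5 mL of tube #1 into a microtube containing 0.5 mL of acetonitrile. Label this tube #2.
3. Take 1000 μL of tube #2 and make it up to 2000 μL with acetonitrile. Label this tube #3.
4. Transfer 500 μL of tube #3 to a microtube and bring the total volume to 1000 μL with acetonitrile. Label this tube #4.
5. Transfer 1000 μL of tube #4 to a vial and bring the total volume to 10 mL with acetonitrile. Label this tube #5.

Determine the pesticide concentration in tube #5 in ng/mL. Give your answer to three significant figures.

Step 1: 2-fold → factor 2
Step 2: 0.5 mL + 0.5 mL = 1 mL total → factor 1/0.5 = 2
Step 3: 1000 μL brought to 2000 μL → factor 2000/1000 = 2
Step 4: 500 μL brought to 1000 μL → factor 1000/500 = 2
Step 5: 1000 μL brought to 10 mL → factor 10000/1000 = 10
Overall dilution factor = 2 × 2 × 2 × 2 × 10 = 160
Final = 2.00 mg/mL / 160 = 0.01250 mg/mL = 1.25 × 10^4 ng/mL

1.25 × 10^4 ng/mL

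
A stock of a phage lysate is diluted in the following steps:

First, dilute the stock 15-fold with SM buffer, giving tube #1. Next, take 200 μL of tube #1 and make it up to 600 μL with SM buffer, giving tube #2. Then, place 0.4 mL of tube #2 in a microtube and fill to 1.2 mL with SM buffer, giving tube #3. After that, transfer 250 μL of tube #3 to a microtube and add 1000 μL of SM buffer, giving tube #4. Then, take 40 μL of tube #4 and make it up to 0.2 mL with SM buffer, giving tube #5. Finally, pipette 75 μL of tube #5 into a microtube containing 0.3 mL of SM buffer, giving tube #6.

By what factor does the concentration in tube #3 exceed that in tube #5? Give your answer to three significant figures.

Step 1: 15-fold → factor 15
Step 2: 200 μL brought to 600 μL → factor 600/200 = 3
Step 3: 0.4 mL brought to 1.2 mL → factor 1.2/0.4 = 3
Step 4: 250 μL + 1000 μL = 1250 μL total → factor 1250/250 = 5
Step 5: 40 μL brought to 0.2 mL → factor 200/40 = 5
Dilution factor to tube #3 = 135; to tube #5 = 3375
[tube #3]/[tube #5] = (factor to tube #5)/(factor to tube #3) = 3375/135 = 25.0

25.0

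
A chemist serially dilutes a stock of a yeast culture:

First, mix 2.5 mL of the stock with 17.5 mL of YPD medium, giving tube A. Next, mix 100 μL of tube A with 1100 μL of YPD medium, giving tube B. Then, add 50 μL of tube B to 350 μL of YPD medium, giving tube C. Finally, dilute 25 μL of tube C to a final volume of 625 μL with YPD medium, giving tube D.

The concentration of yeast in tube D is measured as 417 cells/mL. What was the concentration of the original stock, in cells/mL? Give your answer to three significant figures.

8.01 × 10^6 cells/mL

Step 1: 2.5 mL + 17.5 mL = 20 mL total → factor 20/2.5 = 8
Step 2: 100 μL + 1100 μL = 1200 μL total → factor 1200/100 = 12
Step 3: 50 μL + 350 μL = 400 μL total → factor 400/50 = 8
Step 4: 25 μL brought to 625 μL → factor 625/25 = 25
Overall dilution factor = 8 × 12 × 8 × 25 = 19200
Stock = 417 cells/mL × 19200 = 8.01 × 10^6 cells/mL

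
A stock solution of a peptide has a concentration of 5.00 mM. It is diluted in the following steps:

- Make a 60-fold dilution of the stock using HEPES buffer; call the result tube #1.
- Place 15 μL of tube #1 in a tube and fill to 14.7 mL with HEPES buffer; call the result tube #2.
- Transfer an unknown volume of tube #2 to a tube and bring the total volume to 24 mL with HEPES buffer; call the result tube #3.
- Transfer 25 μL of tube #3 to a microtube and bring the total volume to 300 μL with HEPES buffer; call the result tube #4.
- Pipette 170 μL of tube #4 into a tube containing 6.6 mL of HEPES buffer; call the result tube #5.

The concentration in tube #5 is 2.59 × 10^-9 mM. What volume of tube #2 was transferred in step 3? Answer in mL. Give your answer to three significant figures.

Step 1: 60-fold → factor 60
Step 2: 15 μL brought to 14.7 mL → factor 14700/15 = 980
Step 3: v brought to 24 mL → factor = 24 mL/v
Step 4: 25 μL brought to 300 μL → factor 300/25 = 12
Step 5: 170 μL + 6.6 mL = 6770 μL total → factor 6770/170 = 39.824
Product of known-step factors = 2.8099 × 10^7
Overall factor = 5.00 mM / (2.59 × 10^-9 mM) = 1.9305 × 10^9
Step-3 factor = 1.9305 × 10^9 / 2.8099 × 10^7 = 68.702
v = 24 mL / 68.702 = 0.349 mL

0.349 mL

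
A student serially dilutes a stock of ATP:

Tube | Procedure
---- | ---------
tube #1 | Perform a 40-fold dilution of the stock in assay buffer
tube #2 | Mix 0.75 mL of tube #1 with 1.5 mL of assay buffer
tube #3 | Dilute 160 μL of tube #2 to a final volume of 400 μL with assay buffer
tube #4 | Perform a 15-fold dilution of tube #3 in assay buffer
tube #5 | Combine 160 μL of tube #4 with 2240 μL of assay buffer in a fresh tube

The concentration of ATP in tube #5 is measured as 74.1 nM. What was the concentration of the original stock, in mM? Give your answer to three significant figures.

Step 1: 40-fold → factor 40
Step 2: 0.75 mL + 1.5 mL = 2.25 mL total → factor 2.25/0.75 = 3
Step 3: 160 μL brought to 400 μL → factor 400/160 = 2.5
Step 4: 15-fold → factor 15
Step 5: 160 μL + 2240 μL = 2400 μL total → factor 2400/160 = 15
Overall dilution factor = 40 × 3 × 2.5 × 15 × 15 = 67500
Stock = 74.1 nM × 67500 = 5.002 × 10^6 nM = 5.00 mM

5.00 mM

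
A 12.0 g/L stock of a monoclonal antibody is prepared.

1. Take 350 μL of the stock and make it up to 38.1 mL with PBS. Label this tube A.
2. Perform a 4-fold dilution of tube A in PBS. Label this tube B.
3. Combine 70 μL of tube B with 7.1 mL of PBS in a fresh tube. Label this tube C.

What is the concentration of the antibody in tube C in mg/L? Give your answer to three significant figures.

0.269 mg/L

Step 1: 350 μL brought to 38.1 mL → factor 38100/350 = 108.86
Step 2: 4-fold → factor 4
Step 3: 70 μL + 7.1 mL = 7170 μL total → factor 7170/70 = 102.43
Overall dilution factor = 108.86 × 4 × 102.43 = 44600
Final = 12.0 g/L / 44600 = 0.0002691 g/L = 0.269 mg/L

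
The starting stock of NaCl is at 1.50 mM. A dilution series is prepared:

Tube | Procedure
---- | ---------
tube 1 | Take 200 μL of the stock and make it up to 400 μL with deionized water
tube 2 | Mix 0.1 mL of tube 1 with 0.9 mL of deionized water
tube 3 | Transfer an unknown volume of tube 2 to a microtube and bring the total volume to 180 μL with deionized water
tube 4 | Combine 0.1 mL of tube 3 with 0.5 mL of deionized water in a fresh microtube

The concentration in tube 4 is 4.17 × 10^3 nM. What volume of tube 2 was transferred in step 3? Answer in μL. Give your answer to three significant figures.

60.0 μL

Step 1: 200 μL brought to 400 μL → factor 400/200 = 2
Step 2: 0.1 mL + 0.9 mL = 1 mL total → factor 1/0.1 = 10
Step 3: v brought to 180 μL → factor = 180 μL/v
Step 4: 0.1 mL + 0.5 mL = 0.6 mL total → factor 0.6/0.1 = 6
Product of known-step factors = 120
Overall factor = 1.50 mM / (4.17 × 10^3 nM) = 359.71
Step-3 factor = 359.71 / 120 = 2.9976
v = 180 μL / 2.9976 = 60.0 μL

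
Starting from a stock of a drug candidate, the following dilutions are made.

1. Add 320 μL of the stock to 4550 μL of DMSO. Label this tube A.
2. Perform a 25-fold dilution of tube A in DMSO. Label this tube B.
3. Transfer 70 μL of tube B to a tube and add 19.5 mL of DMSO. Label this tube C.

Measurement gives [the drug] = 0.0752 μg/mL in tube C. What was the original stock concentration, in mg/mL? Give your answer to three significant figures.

Step 1: 320 μL + 4550 μL = 4870 μL total → factor 4870/320 = 15.219
Step 2: 25-fold → factor 25
Step 3: 70 μL + 19.5 mL = 19570 μL total → factor 19570/70 = 279.57
Overall dilution factor = 15.219 × 25 × 279.57 = 1.0637 × 10^5
Stock = 0.0752 μg/mL × 1.0637 × 10^5 = 7999 μg/mL = 8.00 mg/mL

8.00 mg/mL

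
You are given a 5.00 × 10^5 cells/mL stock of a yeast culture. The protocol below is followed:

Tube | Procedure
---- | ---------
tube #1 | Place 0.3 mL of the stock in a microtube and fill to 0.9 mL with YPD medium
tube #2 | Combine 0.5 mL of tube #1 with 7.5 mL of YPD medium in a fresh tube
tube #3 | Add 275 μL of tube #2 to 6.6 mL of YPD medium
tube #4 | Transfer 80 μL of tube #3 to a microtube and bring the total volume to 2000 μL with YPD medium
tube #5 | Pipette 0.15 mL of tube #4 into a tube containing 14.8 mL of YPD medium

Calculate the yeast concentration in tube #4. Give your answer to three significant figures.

Step 1: 0.3 mL brought to 0.9 mL → factor 0.9/0.3 = 3
Step 2: 0.5 mL + 7.5 mL = 8 mL total → factor 8/0.5 = 16
Step 3: 275 μL + 6.6 mL = 6875 μL total → factor 6875/275 = 25
Step 4: 80 μL brought to 2000 μL → factor 2000/80 = 25
Dilution factor through tube #4 = 3 × 16 × 25 × 25 = 30000
[tube #4] = 5.00 × 10^5 cells/mL / 30000 = 16.7 cells/mL

16.7 cells/mL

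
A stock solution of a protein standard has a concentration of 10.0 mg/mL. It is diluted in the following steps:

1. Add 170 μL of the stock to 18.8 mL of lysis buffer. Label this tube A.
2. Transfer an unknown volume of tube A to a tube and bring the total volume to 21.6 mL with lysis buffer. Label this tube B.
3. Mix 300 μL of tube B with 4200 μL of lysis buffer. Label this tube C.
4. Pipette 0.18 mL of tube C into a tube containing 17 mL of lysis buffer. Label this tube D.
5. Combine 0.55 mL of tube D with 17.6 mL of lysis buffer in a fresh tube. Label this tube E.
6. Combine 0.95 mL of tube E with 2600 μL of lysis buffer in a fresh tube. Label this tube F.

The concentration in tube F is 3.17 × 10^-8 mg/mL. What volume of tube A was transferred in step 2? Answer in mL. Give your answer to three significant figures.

Step 1: 170 μL + 18.8 mL = 18970 μL total → factor 18970/170 = 111.59
Step 2: v brought to 21.6 mL → factor = 21.6 mL/v
Step 3: 300 μL + 4200 μL = 4500 μL total → factor 4500/300 = 15
Step 4: 0.18 mL + 17 mL = 17.18 mL total → factor 17.18/0.18 = 95.444
Step 5: 0.55 mL + 17.6 mL = 18.15 mL total → factor 18.15/0.55 = 33
Step 6: 0.95 mL + 2600 μL = 3.55 mL total → factor 3.55/0.95 = 3.7368
Product of known-step factors = 1.9701 × 10^7
Overall factor = 10.0 mg/mL / (3.17 × 10^-8 mg/mL) = 3.1546 × 10^8
Step-2 factor = 3.1546 × 10^8 / 1.9701 × 10^7 = 16.013
v = 21.6 mL / 16.013 = 1.35 mL

1.35 mL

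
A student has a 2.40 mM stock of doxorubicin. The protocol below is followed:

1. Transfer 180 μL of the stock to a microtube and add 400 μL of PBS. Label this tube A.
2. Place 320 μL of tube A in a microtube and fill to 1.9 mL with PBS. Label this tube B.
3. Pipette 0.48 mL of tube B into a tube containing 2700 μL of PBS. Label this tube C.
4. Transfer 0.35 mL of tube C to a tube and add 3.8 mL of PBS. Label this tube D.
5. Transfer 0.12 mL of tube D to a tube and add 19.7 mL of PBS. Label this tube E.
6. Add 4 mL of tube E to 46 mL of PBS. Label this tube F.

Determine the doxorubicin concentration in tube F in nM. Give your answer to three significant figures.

Step 1: 180 μL + 400 μL = 580 μL total → factor 580/180 = 3.2222
Step 2: 320 μL brought to 1.9 mL → factor 1900/320 = 5.9375
Step 3: 0.48 mL + 2700 μL = 3.18 mL total → factor 3.18/0.48 = 6.625
Step 4: 0.35 mL + 3.8 mL = 4.15 mL total → factor 4.15/0.35 = 11.857
Step 5: 0.12 mL + 19.7 mL = 19.82 mL total → factor 19.82/0.12 = 165.17
Step 6: 4 mL + 46 mL = 50 mL total → factor 50/4 = 12.5
Overall dilution factor = 3.2222 × 5.9375 × 6.625 × 11.857 × 165.17 × 12.5 = 3.1028 × 10^6
Final = 2.40 mM / 3.1028 × 10^6 = 7.735 × 10^-7 mM = 0.773 nM

0.773 nM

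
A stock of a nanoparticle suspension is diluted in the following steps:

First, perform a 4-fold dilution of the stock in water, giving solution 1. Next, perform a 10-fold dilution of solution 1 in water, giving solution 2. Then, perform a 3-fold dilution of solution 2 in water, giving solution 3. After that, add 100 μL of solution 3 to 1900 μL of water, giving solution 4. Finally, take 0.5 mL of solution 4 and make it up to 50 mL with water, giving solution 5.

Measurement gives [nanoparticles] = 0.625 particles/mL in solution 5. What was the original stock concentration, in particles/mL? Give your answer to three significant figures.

1.50 × 10^5 particles/mL

Step 1: 4-fold → factor 4
Step 2: 10-fold → factor 10
Step 3: 3-fold → factor 3
Step 4: 100 μL + 1900 μL = 2000 μL total → factor 2000/100 = 20
Step 5: 0.5 mL brought to 50 mL → factor 50/0.5 = 100
Overall dilution factor = 4 × 10 × 3 × 20 × 100 = 2.4 × 10^5
Stock = 0.625 particles/mL × 2.4 × 10^5 = 1.50 × 10^5 particles/mL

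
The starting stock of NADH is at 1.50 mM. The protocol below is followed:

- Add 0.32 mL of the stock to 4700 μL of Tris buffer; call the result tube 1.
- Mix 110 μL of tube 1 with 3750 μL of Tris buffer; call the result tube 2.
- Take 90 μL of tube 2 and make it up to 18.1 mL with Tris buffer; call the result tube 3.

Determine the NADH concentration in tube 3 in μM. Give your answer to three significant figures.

Step 1: 0.32 mL + 4700 μL = 5.02 mL total → factor 5.02/0.32 = 15.688
Step 2: 110 μL + 3750 μL = 3860 μL total → factor 3860/110 = 35.091
Step 3: 90 μL brought to 18.1 mL → factor 18100/90 = 201.11
Overall dilution factor = 15.688 × 35.091 × 201.11 = 1.1071 × 10^5
Final = 1.50 mM / 1.1071 × 10^5 = 1.355 × 10^-5 mM = 0.0135 μM

0.0135 μM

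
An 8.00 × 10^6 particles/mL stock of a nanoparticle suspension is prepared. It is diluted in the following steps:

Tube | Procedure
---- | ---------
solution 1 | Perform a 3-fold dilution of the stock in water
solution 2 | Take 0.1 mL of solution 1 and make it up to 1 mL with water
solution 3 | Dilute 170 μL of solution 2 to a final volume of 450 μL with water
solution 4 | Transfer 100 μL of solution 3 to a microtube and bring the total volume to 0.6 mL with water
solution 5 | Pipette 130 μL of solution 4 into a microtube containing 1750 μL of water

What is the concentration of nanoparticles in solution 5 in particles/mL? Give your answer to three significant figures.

Step 1: 3-fold → factor 3
Step 2: 0.1 mL brought to 1 mL → factor 1/0.1 = 10
Step 3: 170 μL brought to 450 μL → factor 450/170 = 2.6471
Step 4: 100 μL brought to 0.6 mL → factor 600/100 = 6
Step 5: 130 μL + 1750 μL = 1880 μL total → factor 1880/130 = 14.462
Overall dilution factor = 3 × 10 × 2.6471 × 6 × 14.462 = 6890.5
Final = 8.00 × 10^6 particles/mL / 6890.5 = 1.16 × 10^3 particles/mL

1.16 × 10^3 particles/mL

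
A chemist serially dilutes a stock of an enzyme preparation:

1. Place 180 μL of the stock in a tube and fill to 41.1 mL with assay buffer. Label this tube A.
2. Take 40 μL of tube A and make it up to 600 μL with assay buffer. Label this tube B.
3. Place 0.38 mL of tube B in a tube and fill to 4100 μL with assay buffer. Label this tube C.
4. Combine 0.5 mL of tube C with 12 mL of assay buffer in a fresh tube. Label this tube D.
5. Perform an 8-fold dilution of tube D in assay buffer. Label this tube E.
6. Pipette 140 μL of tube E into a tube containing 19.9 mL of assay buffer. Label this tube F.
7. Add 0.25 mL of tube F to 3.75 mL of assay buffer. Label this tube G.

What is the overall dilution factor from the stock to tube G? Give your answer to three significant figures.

Step 1: 180 μL brought to 41.1 mL → factor 41100/180 = 228.33
Step 2: 40 μL brought to 600 μL → factor 600/40 = 15
Step 3: 0.38 mL brought to 4100 μL → factor 4.1/0.38 = 10.789
Step 4: 0.5 mL + 12 mL = 12.5 mL total → factor 12.5/0.5 = 25
Step 5: 8-fold → factor 8
Step 6: 140 μL + 19.9 mL = 20040 μL total → factor 20040/140 = 143.14
Step 7: 0.25 mL + 3.75 mL = 4 mL total → factor 4/0.25 = 16
Overall dilution factor = 228.33 × 15 × 10.789 × 25 × 8 × 143.14 × 16 = 1.6927 × 10^10

1.69 × 10^10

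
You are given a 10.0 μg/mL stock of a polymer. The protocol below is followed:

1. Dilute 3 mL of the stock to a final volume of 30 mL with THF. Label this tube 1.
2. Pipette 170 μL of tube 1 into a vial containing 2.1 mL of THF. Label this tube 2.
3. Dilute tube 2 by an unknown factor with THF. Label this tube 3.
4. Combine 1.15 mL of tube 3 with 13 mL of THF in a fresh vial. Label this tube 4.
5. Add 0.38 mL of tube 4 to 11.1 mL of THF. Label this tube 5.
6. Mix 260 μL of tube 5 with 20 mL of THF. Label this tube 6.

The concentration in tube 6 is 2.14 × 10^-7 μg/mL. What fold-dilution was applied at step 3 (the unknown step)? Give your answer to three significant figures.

Step 1: 3 mL brought to 30 mL → factor 30/3 = 10
Step 2: 170 μL + 2.1 mL = 2270 μL total → factor 2270/170 = 13.353
Step 3: unknown factor x
Step 4: 1.15 mL + 13 mL = 14.15 mL total → factor 14.15/1.15 = 12.304
Step 5: 0.38 mL + 11.1 mL = 11.48 mL total → factor 11.48/0.38 = 30.211
Step 6: 260 μL + 20 mL = 20260 μL total → factor 20260/260 = 77.923
Product of known-step factors = 3.8678 × 10^6
Overall factor = 10.0 μg/mL / (2.14 × 10^-7 μg/mL) = 4.6729 × 10^7
x = 4.6729 × 10^7 / 3.8678 × 10^6 = 12.1

12.1-fold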